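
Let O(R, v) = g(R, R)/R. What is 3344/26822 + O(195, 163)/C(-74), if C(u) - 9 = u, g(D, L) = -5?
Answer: 4251931/33996885 ≈ 0.12507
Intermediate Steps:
C(u) = 9 + u
O(R, v) = -5/R
3344/26822 + O(195, 163)/C(-74) = 3344/26822 + (-5/195)/(9 - 74) = 3344*(1/26822) - 5*1/195/(-65) = 1672/13411 - 1/39*(-1/65) = 1672/13411 + 1/2535 = 4251931/33996885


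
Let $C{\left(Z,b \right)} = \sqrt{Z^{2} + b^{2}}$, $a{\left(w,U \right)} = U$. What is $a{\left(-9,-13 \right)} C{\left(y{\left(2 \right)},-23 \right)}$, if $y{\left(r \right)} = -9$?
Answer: $- 13 \sqrt{610} \approx -321.08$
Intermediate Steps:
$a{\left(-9,-13 \right)} C{\left(y{\left(2 \right)},-23 \right)} = - 13 \sqrt{\left(-9\right)^{2} + \left(-23\right)^{2}} = - 13 \sqrt{81 + 529} = - 13 \sqrt{610}$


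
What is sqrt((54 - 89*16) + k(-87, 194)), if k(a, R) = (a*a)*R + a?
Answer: sqrt(1466929) ≈ 1211.2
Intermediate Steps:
k(a, R) = a + R*a**2 (k(a, R) = a**2*R + a = R*a**2 + a = a + R*a**2)
sqrt((54 - 89*16) + k(-87, 194)) = sqrt((54 - 89*16) - 87*(1 + 194*(-87))) = sqrt((54 - 1424) - 87*(1 - 16878)) = sqrt(-1370 - 87*(-16877)) = sqrt(-1370 + 1468299) = sqrt(1466929)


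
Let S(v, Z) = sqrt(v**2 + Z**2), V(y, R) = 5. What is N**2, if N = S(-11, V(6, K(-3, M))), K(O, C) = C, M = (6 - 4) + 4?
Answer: 146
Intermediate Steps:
M = 6 (M = 2 + 4 = 6)
S(v, Z) = sqrt(Z**2 + v**2)
N = sqrt(146) (N = sqrt(5**2 + (-11)**2) = sqrt(25 + 121) = sqrt(146) ≈ 12.083)
N**2 = (sqrt(146))**2 = 146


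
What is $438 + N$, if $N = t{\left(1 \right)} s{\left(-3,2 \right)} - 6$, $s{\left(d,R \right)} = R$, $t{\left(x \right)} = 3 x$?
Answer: $438$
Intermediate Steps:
$N = 0$ ($N = 3 \cdot 1 \cdot 2 - 6 = 3 \cdot 2 - 6 = 6 - 6 = 0$)
$438 + N = 438 + 0 = 438$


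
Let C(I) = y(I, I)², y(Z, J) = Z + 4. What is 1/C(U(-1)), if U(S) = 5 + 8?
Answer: 1/289 ≈ 0.0034602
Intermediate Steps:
U(S) = 13
y(Z, J) = 4 + Z
C(I) = (4 + I)²
1/C(U(-1)) = 1/((4 + 13)²) = 1/(17²) = 1/289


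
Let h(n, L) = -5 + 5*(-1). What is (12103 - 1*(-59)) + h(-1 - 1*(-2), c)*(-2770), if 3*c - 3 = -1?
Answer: 39862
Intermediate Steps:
c = ⅔ (c = 1 + (⅓)*(-1) = 1 - ⅓ = ⅔ ≈ 0.66667)
h(n, L) = -10 (h(n, L) = -5 - 5 = -10)
(12103 - 1*(-59)) + h(-1 - 1*(-2), c)*(-2770) = (12103 - 1*(-59)) - 10*(-2770) = (12103 + 59) + 27700 = 12162 + 27700 = 39862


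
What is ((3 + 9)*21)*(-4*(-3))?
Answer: 3024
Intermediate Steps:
((3 + 9)*21)*(-4*(-3)) = (12*21)*12 = 252*12 = 3024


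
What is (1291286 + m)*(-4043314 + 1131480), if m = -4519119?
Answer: 9398913875722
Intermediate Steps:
(1291286 + m)*(-4043314 + 1131480) = (1291286 - 4519119)*(-4043314 + 1131480) = -3227833*(-2911834) = 9398913875722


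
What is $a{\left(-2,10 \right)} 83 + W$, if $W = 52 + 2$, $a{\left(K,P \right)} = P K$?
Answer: $-1606$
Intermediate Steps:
$a{\left(K,P \right)} = K P$
$W = 54$
$a{\left(-2,10 \right)} 83 + W = \left(-2\right) 10 \cdot 83 + 54 = \left(-20\right) 83 + 54 = -1660 + 54 = -1606$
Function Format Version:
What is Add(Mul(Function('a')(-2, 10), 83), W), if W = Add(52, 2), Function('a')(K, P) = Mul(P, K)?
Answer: -1606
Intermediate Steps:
Function('a')(K, P) = Mul(K, P)
W = 54
Add(Mul(Function('a')(-2, 10), 83), W) = Add(Mul(Mul(-2, 10), 83), 54) = Add(Mul(-20, 83), 54) = Add(-1660, 54) = -1606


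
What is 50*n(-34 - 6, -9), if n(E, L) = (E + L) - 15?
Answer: -3200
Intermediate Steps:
n(E, L) = -15 + E + L
50*n(-34 - 6, -9) = 50*(-15 + (-34 - 6) - 9) = 50*(-15 - 40 - 9) = 50*(-64) = -3200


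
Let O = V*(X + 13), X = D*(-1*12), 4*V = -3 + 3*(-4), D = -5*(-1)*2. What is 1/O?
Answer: 4/1605 ≈ 0.0024922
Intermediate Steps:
D = 10 (D = 5*2 = 10)
V = -15/4 (V = (-3 + 3*(-4))/4 = (-3 - 12)/4 = (¼)*(-15) = -15/4 ≈ -3.7500)
X = -120 (X = 10*(-1*12) = 10*(-12) = -120)
O = 1605/4 (O = -15*(-120 + 13)/4 = -15/4*(-107) = 1605/4 ≈ 401.25)
1/O = 1/(1605/4) = 4/1605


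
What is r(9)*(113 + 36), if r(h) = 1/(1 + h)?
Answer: 149/10 ≈ 14.900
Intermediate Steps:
r(9)*(113 + 36) = (113 + 36)/(1 + 9) = 149/10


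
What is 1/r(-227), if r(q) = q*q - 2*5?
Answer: 1/51519 ≈ 1.9410e-5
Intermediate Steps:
r(q) = -10 + q**2 (r(q) = q**2 - 10 = -10 + q**2)
1/r(-227) = 1/(-10 + (-227)**2) = 1/(-10 + 51529) = 1/51519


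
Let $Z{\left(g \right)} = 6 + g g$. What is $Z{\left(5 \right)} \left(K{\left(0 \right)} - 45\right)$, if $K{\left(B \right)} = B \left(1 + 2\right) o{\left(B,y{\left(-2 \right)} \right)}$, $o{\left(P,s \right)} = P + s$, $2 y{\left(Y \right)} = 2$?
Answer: $-1395$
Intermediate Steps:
$y{\left(Y \right)} = 1$ ($y{\left(Y \right)} = \frac{1}{2} \cdot 2 = 1$)
$Z{\left(g \right)} = 6 + g^{2}$
$K{\left(B \right)} = 3 B \left(1 + B\right)$ ($K{\left(B \right)} = B \left(1 + 2\right) \left(B + 1\right) = B 3 \left(1 + B\right) = 3 B \left(1 + B\right)$)
$Z{\left(5 \right)} \left(K{\left(0 \right)} - 45\right) = \left(6 + 5^{2}\right) \left(3 \cdot 0 \left(1 + 0\right) - 45\right) = \left(6 + 25\right) \left(3 \cdot 0 \cdot 1 - 45\right) = 31 \left(0 - 45\right) = 31 \left(-45\right) = -1395$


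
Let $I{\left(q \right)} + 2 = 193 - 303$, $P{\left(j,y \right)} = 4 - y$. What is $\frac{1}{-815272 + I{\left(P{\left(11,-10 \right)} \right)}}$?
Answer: $- \frac{1}{815384} \approx -1.2264 \cdot 10^{-6}$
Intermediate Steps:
$I{\left(q \right)} = -112$ ($I{\left(q \right)} = -2 + \left(193 - 303\right) = -2 - 110 = -112$)
$\frac{1}{-815272 + I{\left(P{\left(11,-10 \right)} \right)}} = \frac{1}{-815272 - 112} = \frac{1}{-815384} = - \frac{1}{815384}$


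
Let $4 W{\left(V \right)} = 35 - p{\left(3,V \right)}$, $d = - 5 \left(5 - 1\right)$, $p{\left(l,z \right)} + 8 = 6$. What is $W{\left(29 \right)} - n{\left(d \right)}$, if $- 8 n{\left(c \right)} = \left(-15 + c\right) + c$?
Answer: $\frac{19}{8} \approx 2.375$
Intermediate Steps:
$p{\left(l,z \right)} = -2$ ($p{\left(l,z \right)} = -8 + 6 = -2$)
$d = -20$ ($d = \left(-5\right) 4 = -20$)
$W{\left(V \right)} = \frac{37}{4}$ ($W{\left(V \right)} = \frac{35 - -2}{4} = \frac{35 + 2}{4} = \frac{1}{4} \cdot 37 = \frac{37}{4}$)
$n{\left(c \right)} = \frac{15}{8} - \frac{c}{4}$ ($n{\left(c \right)} = - \frac{\left(-15 + c\right) + c}{8} = - \frac{-15 + 2 c}{8} = \frac{15}{8} - \frac{c}{4}$)
$W{\left(29 \right)} - n{\left(d \right)} = \frac{37}{4} - \left(\frac{15}{8} - -5\right) = \frac{37}{4} - \left(\frac{15}{8} + 5\right) = \frac{37}{4} - \frac{55}{8} = \frac{19}{8}$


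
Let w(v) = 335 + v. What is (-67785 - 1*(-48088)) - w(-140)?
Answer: -19892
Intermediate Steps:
(-67785 - 1*(-48088)) - w(-140) = (-67785 - 1*(-48088)) - (335 - 140) = (-67785 + 48088) - 1*195 = -19697 - 195 = -19892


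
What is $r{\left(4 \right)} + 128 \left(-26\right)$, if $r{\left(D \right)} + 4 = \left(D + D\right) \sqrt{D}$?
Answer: $-3316$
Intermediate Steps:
$r{\left(D \right)} = -4 + 2 D^{\frac{3}{2}}$ ($r{\left(D \right)} = -4 + \left(D + D\right) \sqrt{D} = -4 + 2 D \sqrt{D} = -4 + 2 D^{\frac{3}{2}}$)
$r{\left(4 \right)} + 128 \left(-26\right) = \left(-4 + 2 \cdot 4^{\frac{3}{2}}\right) + 128 \left(-26\right) = \left(-4 + 2 \cdot 8\right) - 3328 = \left(-4 + 16\right) - 3328 = 12 - 3328 = -3316$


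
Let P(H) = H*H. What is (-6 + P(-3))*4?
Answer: 12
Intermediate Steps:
P(H) = H**2
(-6 + P(-3))*4 = (-6 + (-3)**2)*4 = (-6 + 9)*4 = 3*4 = 12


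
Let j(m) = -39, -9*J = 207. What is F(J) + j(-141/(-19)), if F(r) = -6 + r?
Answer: -68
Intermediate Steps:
J = -23 (J = -⅑*207 = -23)
F(J) + j(-141/(-19)) = (-6 - 23) - 39 = -29 - 39 = -68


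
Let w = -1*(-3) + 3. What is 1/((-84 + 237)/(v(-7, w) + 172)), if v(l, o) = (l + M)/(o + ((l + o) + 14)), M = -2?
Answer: 3259/2907 ≈ 1.1211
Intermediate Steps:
w = 6 (w = 3 + 3 = 6)
v(l, o) = (-2 + l)/(14 + l + 2*o) (v(l, o) = (l - 2)/(o + ((l + o) + 14)) = (-2 + l)/(o + (14 + l + o)) = (-2 + l)/(14 + l + 2*o))
1/((-84 + 237)/(v(-7, w) + 172)) = 1/((-84 + 237)/((-2 - 7)/(14 - 7 + 2*6) + 172)) = 1/(153/(-9/(14 - 7 + 12) + 172)) = 1/(153/(-9/19 + 172)) = 1/(153/(3259/19)) = 1/(153*(19/3259)) = 1/(2907/3259) = 3259/2907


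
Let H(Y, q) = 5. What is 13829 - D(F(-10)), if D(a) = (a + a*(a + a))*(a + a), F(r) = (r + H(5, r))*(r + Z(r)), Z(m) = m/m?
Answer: -354721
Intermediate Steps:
Z(m) = 1
F(r) = (1 + r)*(5 + r) (F(r) = (r + 5)*(r + 1) = (5 + r)*(1 + r) = (1 + r)*(5 + r))
D(a) = 2*a*(a + 2*a²) (D(a) = (a + a*(2*a))*(2*a) = (a + 2*a²)*(2*a) = 2*a*(a + 2*a²))
13829 - D(F(-10)) = 13829 - (5 + (-10)² + 6*(-10))²*(2 + 4*(5 + (-10)² + 6*(-10))) = 13829 - (5 + 100 - 60)²*(2 + 4*(5 + 100 - 60)) = 13829 - 45²*(2 + 4*45) = 13829 - 2025*(2 + 180) = 13829 - 2025*182 = 13829 - 1*368550 = 13829 - 368550 = -354721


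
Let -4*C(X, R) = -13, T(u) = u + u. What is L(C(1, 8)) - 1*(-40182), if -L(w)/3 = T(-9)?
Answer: 40236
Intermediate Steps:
T(u) = 2*u
C(X, R) = 13/4 (C(X, R) = -¼*(-13) = 13/4)
L(w) = 54 (L(w) = -6*(-9) = -3*(-18) = 54)
L(C(1, 8)) - 1*(-40182) = 54 - 1*(-40182) = 54 + 40182 = 40236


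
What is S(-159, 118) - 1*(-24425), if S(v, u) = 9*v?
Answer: 22994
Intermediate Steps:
S(-159, 118) - 1*(-24425) = 9*(-159) - 1*(-24425) = -1431 + 24425 = 22994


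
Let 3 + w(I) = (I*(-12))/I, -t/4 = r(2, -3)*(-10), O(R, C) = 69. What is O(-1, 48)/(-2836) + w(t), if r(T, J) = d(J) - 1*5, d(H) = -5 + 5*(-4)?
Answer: -42609/2836 ≈ -15.024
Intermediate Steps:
d(H) = -25 (d(H) = -5 - 20 = -25)
r(T, J) = -30 (r(T, J) = -25 - 1*5 = -25 - 5 = -30)
t = -1200 (t = -(-120)*(-10) = -4*300 = -1200)
w(I) = -15 (w(I) = -3 + (I*(-12))/I = -3 + (-12*I)/I = -3 - 12 = -15)
O(-1, 48)/(-2836) + w(t) = 69/(-2836) - 15 = 69*(-1/2836) - 15 = -69/2836 - 15 = -42609/2836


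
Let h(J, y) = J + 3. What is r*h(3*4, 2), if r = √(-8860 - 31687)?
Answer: 15*I*√40547 ≈ 3020.4*I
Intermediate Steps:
h(J, y) = 3 + J
r = I*√40547 (r = √(-40547) = I*√40547 ≈ 201.36*I)
r*h(3*4, 2) = (I*√40547)*(3 + 3*4) = (I*√40547)*(3 + 12) = (I*√40547)*15 = 15*I*√40547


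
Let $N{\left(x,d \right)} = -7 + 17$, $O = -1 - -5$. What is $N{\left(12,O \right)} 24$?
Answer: $240$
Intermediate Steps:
$O = 4$ ($O = -1 + 5 = 4$)
$N{\left(x,d \right)} = 10$
$N{\left(12,O \right)} 24 = 10 \cdot 24 = 240$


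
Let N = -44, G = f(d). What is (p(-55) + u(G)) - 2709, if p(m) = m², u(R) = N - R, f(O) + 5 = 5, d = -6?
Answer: 272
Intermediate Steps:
f(O) = 0 (f(O) = -5 + 5 = 0)
G = 0
u(R) = -44 - R
(p(-55) + u(G)) - 2709 = ((-55)² + (-44 - 1*0)) - 2709 = (3025 + (-44 + 0)) - 2709 = (3025 - 44) - 2709 = 2981 - 2709 = 272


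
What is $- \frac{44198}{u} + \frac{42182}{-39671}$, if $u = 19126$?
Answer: $- \frac{1280075895}{379373773} \approx -3.3742$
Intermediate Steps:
$- \frac{44198}{u} + \frac{42182}{-39671} = - \frac{44198}{19126} + \frac{42182}{-39671} = \left(-44198\right) \frac{1}{19126} + 42182 \left(- \frac{1}{39671}\right) = - \frac{22099}{9563} - \frac{42182}{39671} = - \frac{1280075895}{379373773}$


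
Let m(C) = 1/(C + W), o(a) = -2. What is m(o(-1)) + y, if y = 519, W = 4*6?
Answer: 11419/22 ≈ 519.04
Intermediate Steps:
W = 24
m(C) = 1/(24 + C) (m(C) = 1/(C + 24) = 1/(24 + C))
m(o(-1)) + y = 1/(24 - 2) + 519 = 1/22 + 519 = 11419/22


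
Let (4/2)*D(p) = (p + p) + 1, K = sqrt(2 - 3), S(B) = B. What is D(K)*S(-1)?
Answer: -1/2 - I ≈ -0.5 - 1.0*I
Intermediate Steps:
K = I (K = sqrt(-1) = I ≈ 1.0*I)
D(p) = 1/2 + p (D(p) = ((p + p) + 1)/2 = (2*p + 1)/2 = (1 + 2*p)/2 = 1/2 + p)
D(K)*S(-1) = (1/2 + I)*(-1) = -1/2 - I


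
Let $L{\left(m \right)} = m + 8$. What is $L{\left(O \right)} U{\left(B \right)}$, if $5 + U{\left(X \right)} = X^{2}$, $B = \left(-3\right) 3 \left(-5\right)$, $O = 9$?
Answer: $34340$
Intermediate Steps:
$L{\left(m \right)} = 8 + m$
$B = 45$ ($B = \left(-9\right) \left(-5\right) = 45$)
$U{\left(X \right)} = -5 + X^{2}$
$L{\left(O \right)} U{\left(B \right)} = \left(8 + 9\right) \left(-5 + 45^{2}\right) = 17 \left(-5 + 2025\right) = 17 \cdot 2020 = 34340$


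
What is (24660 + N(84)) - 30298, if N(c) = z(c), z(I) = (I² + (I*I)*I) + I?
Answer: 594206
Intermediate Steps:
z(I) = I + I² + I³ (z(I) = (I² + I²*I) + I = (I² + I³) + I = I + I² + I³)
N(c) = c*(1 + c + c²)
(24660 + N(84)) - 30298 = (24660 + 84*(1 + 84 + 84²)) - 30298 = (24660 + 84*(1 + 84 + 7056)) - 30298 = (24660 + 84*7141) - 30298 = (24660 + 599844) - 30298 = 624504 - 30298 = 594206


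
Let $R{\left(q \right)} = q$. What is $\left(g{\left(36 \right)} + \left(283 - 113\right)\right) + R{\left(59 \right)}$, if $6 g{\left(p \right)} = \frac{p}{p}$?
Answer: $\frac{1375}{6} \approx 229.17$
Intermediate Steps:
$g{\left(p \right)} = \frac{1}{6}$ ($g{\left(p \right)} = \frac{p \frac{1}{p}}{6} = \frac{1}{6} \cdot 1 = \frac{1}{6}$)
$\left(g{\left(36 \right)} + \left(283 - 113\right)\right) + R{\left(59 \right)} = \left(\frac{1}{6} + \left(283 - 113\right)\right) + 59 = \left(\frac{1}{6} + 170\right) + 59 = \frac{1021}{6} + 59 = \frac{1375}{6}$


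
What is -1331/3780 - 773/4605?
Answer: -603413/1160460 ≈ -0.51998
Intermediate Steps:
-1331/3780 - 773/4605 = -603413/1160460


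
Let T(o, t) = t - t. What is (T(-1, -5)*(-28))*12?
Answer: 0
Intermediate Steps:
T(o, t) = 0
(T(-1, -5)*(-28))*12 = (0*(-28))*12 = 0*12 = 0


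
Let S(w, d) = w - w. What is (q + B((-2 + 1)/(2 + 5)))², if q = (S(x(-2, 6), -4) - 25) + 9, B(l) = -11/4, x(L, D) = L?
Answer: 5625/16 ≈ 351.56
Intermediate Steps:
B(l) = -11/4 (B(l) = -11*¼ = -11/4)
S(w, d) = 0
q = -16 (q = (0 - 25) + 9 = -25 + 9 = -16)
(q + B((-2 + 1)/(2 + 5)))² = (-16 - 11/4)² = (-75/4)² = 5625/16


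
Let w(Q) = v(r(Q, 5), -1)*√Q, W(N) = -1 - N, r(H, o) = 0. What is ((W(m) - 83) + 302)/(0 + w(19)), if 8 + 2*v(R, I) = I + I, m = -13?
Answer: -231*√19/95 ≈ -10.599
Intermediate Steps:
v(R, I) = -4 + I (v(R, I) = -4 + (I + I)/2 = -4 + (2*I)/2 = -4 + I)
w(Q) = -5*√Q (w(Q) = (-4 - 1)*√Q = -5*√Q)
((W(m) - 83) + 302)/(0 + w(19)) = (((-1 - 1*(-13)) - 83) + 302)/(0 - 5*√19) = (((-1 + 13) - 83) + 302)/((-5*√19)) = ((12 - 83) + 302)*(-√19/95) = (-71 + 302)*(-√19/95) = 231*(-√19/95) = -231*√19/95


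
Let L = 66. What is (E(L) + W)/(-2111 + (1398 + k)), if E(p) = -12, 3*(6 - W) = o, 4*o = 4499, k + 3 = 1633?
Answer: -653/1572 ≈ -0.41539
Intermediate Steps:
k = 1630 (k = -3 + 1633 = 1630)
o = 4499/4 (o = (¼)*4499 = 4499/4 ≈ 1124.8)
W = -4427/12 (W = 6 - ⅓*4499/4 = 6 - 4499/12 = -4427/12 ≈ -368.92)
(E(L) + W)/(-2111 + (1398 + k)) = (-12 - 4427/12)/(-2111 + (1398 + 1630)) = -4571/(12*(-2111 + 3028)) = -4571/12/917 = -4571/12*1/917 = -653/1572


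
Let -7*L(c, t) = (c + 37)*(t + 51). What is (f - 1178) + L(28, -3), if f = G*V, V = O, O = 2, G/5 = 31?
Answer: -9196/7 ≈ -1313.7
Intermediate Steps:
G = 155 (G = 5*31 = 155)
V = 2
L(c, t) = -(37 + c)*(51 + t)/7 (L(c, t) = -(c + 37)*(t + 51)/7 = -(37 + c)*(51 + t)/7)
f = 310 (f = 155*2 = 310)
(f - 1178) + L(28, -3) = (310 - 1178) + (-1887/7 - 51/7*28 - 37/7*(-3) - 1/7*28*(-3)) = -868 + (-1887/7 - 204 + 111/7 + 12) = -868 - 3120/7 = -9196/7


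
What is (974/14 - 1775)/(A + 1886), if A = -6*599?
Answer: 5969/5978 ≈ 0.99849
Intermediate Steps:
A = -3594
(974/14 - 1775)/(A + 1886) = (974/14 - 1775)/(-3594 + 1886) = (974*(1/14) - 1775)/(-1708) = (487/7 - 1775)*(-1/1708) = -11938/7*(-1/1708) = 5969/5978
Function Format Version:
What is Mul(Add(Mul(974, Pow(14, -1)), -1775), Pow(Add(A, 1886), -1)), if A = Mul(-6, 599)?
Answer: Rational(5969, 5978) ≈ 0.99849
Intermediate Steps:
A = -3594
Mul(Add(Mul(974, Pow(14, -1)), -1775), Pow(Add(A, 1886), -1)) = Mul(Add(Mul(974, Pow(14, -1)), -1775), Pow(Add(-3594, 1886), -1)) = Mul(Add(Mul(974, Rational(1, 14)), -1775), Pow(-1708, -1)) = Mul(Add(Rational(487, 7), -1775), Rational(-1, 1708)) = Mul(Rational(-11938, 7), Rational(-1, 1708)) = Rational(5969, 5978)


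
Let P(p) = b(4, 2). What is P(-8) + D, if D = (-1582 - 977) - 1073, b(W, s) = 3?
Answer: -3629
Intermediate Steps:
P(p) = 3
D = -3632 (D = -2559 - 1073 = -3632)
P(-8) + D = 3 - 3632 = -3629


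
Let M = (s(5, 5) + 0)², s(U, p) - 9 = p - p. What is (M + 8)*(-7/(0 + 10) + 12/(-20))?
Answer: -1157/10 ≈ -115.70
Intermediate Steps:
s(U, p) = 9 (s(U, p) = 9 + (p - p) = 9 + 0 = 9)
M = 81 (M = (9 + 0)² = 9² = 81)
(M + 8)*(-7/(0 + 10) + 12/(-20)) = (81 + 8)*(-7/(0 + 10) + 12/(-20)) = 89*(-7/10 + 12*(-1/20)) = 89*(-7*⅒ - ⅗) = 89*(-7/10 - ⅗) = 89*(-13/10) = -1157/10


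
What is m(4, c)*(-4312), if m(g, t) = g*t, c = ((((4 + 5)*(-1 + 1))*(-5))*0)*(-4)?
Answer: 0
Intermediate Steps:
c = 0 (c = (((9*0)*(-5))*0)*(-4) = ((0*(-5))*0)*(-4) = (0*0)*(-4) = 0*(-4) = 0)
m(4, c)*(-4312) = (4*0)*(-4312) = 0*(-4312) = 0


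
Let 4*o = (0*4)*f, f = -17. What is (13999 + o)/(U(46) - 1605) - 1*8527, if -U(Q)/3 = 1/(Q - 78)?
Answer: -438369107/51357 ≈ -8535.7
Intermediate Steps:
o = 0 (o = ((0*4)*(-17))/4 = (0*(-17))/4 = (1/4)*0 = 0)
U(Q) = -3/(-78 + Q) (U(Q) = -3/(Q - 78) = -3/(-78 + Q))
(13999 + o)/(U(46) - 1605) - 1*8527 = (13999 + 0)/(-3/(-78 + 46) - 1605) - 1*8527 = 13999/(-3/(-32) - 1605) - 8527 = 13999/(-3*(-1/32) - 1605) - 8527 = 13999/(3/32 - 1605) - 8527 = 13999/(-51357/32) - 8527 = 13999*(-32/51357) - 8527 = -447968/51357 - 8527 = -438369107/51357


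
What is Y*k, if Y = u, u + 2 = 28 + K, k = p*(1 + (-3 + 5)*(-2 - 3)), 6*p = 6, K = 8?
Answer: -306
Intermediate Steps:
p = 1 (p = (⅙)*6 = 1)
k = -9 (k = 1*(1 + (-3 + 5)*(-2 - 3)) = 1*(1 + 2*(-5)) = 1*(1 - 10) = 1*(-9) = -9)
u = 34 (u = -2 + (28 + 8) = -2 + 36 = 34)
Y = 34
Y*k = 34*(-9) = -306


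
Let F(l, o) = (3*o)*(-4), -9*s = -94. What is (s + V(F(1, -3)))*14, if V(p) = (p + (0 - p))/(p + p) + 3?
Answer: 1694/9 ≈ 188.22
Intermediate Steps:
s = 94/9 (s = -1/9*(-94) = 94/9 ≈ 10.444)
F(l, o) = -12*o
V(p) = 3 (V(p) = (p - p)/((2*p)) + 3 = 0*(1/(2*p)) + 3 = 0 + 3 = 3)
(s + V(F(1, -3)))*14 = (94/9 + 3)*14 = (121/9)*14 = 1694/9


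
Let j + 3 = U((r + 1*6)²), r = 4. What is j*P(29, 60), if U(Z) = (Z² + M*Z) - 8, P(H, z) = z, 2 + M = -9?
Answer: 533340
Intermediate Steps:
M = -11 (M = -2 - 9 = -11)
U(Z) = -8 + Z² - 11*Z (U(Z) = (Z² - 11*Z) - 8 = -8 + Z² - 11*Z)
j = 8889 (j = -3 + (-8 + ((4 + 1*6)²)² - 11*(4 + 1*6)²) = -3 + (-8 + ((4 + 6)²)² - 11*(4 + 6)²) = -3 + (-8 + (10²)² - 11*10²) = -3 + (-8 + 100² - 11*100) = -3 + (-8 + 10000 - 1100) = -3 + 8892 = 8889)
j*P(29, 60) = 8889*60 = 533340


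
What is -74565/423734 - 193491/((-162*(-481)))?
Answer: -2438860259/917172243 ≈ -2.6591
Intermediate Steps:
-74565/423734 - 193491/((-162*(-481))) = -74565*1/423734 - 193491/77922 = -74565/423734 - 193491*1/77922 = -74565/423734 - 21499/8658 = -2438860259/917172243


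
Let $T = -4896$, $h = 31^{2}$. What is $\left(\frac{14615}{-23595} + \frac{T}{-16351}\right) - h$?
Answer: $- \frac{74175804358}{77160369} \approx -961.32$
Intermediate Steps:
$h = 961$
$\left(\frac{14615}{-23595} + \frac{T}{-16351}\right) - h = \left(\frac{14615}{-23595} - \frac{4896}{-16351}\right) - 961 = \left(14615 \left(- \frac{1}{23595}\right) - - \frac{4896}{16351}\right) - 961 = \left(- \frac{2923}{4719} + \frac{4896}{16351}\right) - 961 = - \frac{24689749}{77160369} - 961 = - \frac{74175804358}{77160369}$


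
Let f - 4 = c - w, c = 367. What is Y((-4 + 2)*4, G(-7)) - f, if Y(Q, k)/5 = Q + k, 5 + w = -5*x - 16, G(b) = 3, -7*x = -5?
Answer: -2944/7 ≈ -420.57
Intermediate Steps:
x = 5/7 (x = -1/7*(-5) = 5/7 ≈ 0.71429)
w = -172/7 (w = -5 + (-5*5/7 - 16) = -5 + (-25/7 - 16) = -5 - 137/7 = -172/7 ≈ -24.571)
Y(Q, k) = 5*Q + 5*k (Y(Q, k) = 5*(Q + k) = 5*Q + 5*k)
f = 2769/7 (f = 4 + (367 - 1*(-172/7)) = 4 + (367 + 172/7) = 4 + 2741/7 = 2769/7 ≈ 395.57)
Y((-4 + 2)*4, G(-7)) - f = (5*((-4 + 2)*4) + 5*3) - 1*2769/7 = (5*(-2*4) + 15) - 2769/7 = (5*(-8) + 15) - 2769/7 = (-40 + 15) - 2769/7 = -25 - 2769/7 = -2944/7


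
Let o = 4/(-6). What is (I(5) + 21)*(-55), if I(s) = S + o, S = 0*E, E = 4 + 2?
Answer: -3355/3 ≈ -1118.3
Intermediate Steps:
E = 6
S = 0 (S = 0*6 = 0)
o = -2/3 (o = 4*(-1/6) = -2/3 ≈ -0.66667)
I(s) = -2/3 (I(s) = 0 - 2/3 = -2/3)
(I(5) + 21)*(-55) = (-2/3 + 21)*(-55) = (61/3)*(-55) = -3355/3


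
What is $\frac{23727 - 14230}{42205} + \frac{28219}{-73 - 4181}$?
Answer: $- \frac{1150582657}{179540070} \approx -6.4085$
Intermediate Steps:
$\frac{23727 - 14230}{42205} + \frac{28219}{-73 - 4181} = \left(23727 - 14230\right) \frac{1}{42205} + \frac{28219}{-73 - 4181} = 9497 \cdot \frac{1}{42205} + \frac{28219}{-4254} = \frac{9497}{42205} + 28219 \left(- \frac{1}{4254}\right) = \frac{9497}{42205} - \frac{28219}{4254} = - \frac{1150582657}{179540070}$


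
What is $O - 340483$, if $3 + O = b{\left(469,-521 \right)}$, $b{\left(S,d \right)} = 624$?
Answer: $-339862$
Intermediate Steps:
$O = 621$ ($O = -3 + 624 = 621$)
$O - 340483 = 621 - 340483 = -339862$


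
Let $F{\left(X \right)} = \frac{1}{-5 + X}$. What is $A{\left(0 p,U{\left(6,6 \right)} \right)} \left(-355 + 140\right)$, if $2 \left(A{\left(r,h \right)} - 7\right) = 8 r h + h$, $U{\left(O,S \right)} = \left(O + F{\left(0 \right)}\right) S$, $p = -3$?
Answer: $-5246$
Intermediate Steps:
$U{\left(O,S \right)} = S \left(- \frac{1}{5} + O\right)$ ($U{\left(O,S \right)} = \left(O + \frac{1}{-5 + 0}\right) S = \left(O + \frac{1}{-5}\right) S = \left(O - \frac{1}{5}\right) S = \left(- \frac{1}{5} + O\right) S = S \left(- \frac{1}{5} + O\right)$)
$A{\left(r,h \right)} = 7 + \frac{h}{2} + 4 h r$ ($A{\left(r,h \right)} = 7 + \frac{8 r h + h}{2} = 7 + \frac{8 h r + h}{2} = 7 + \frac{h + 8 h r}{2} = 7 + \left(\frac{h}{2} + 4 h r\right) = 7 + \frac{h}{2} + 4 h r$)
$A{\left(0 p,U{\left(6,6 \right)} \right)} \left(-355 + 140\right) = \left(7 + \frac{6 \left(- \frac{1}{5} + 6\right)}{2} + 4 \cdot 6 \left(- \frac{1}{5} + 6\right) 0 \left(-3\right)\right) \left(-355 + 140\right) = \left(7 + \frac{6 \cdot \frac{29}{5}}{2} + 4 \cdot 6 \cdot \frac{29}{5} \cdot 0\right) \left(-215\right) = \left(7 + \frac{1}{2} \cdot \frac{174}{5} + 4 \cdot \frac{174}{5} \cdot 0\right) \left(-215\right) = \left(7 + \frac{87}{5} + 0\right) \left(-215\right) = \frac{122}{5} \left(-215\right) = -5246$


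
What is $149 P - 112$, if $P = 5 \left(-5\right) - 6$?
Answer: $-4731$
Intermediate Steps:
$P = -31$ ($P = -25 - 6 = -31$)
$149 P - 112 = 149 \left(-31\right) - 112 = -4619 - 112 = -4731$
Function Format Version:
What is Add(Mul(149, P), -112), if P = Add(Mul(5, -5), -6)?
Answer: -4731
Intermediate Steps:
P = -31 (P = Add(-25, -6) = -31)
Add(Mul(149, P), -112) = Add(Mul(149, -31), -112) = Add(-4619, -112) = -4731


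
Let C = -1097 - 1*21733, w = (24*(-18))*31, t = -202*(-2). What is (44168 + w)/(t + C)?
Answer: -15388/11213 ≈ -1.3723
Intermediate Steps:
t = 404
w = -13392 (w = -432*31 = -13392)
C = -22830 (C = -1097 - 21733 = -22830)
(44168 + w)/(t + C) = (44168 - 13392)/(404 - 22830) = 30776/(-22426) = 30776*(-1/22426) = -15388/11213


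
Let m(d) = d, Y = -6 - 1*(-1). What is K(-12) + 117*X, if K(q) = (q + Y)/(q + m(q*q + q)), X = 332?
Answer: 4661263/120 ≈ 38844.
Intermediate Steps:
Y = -5 (Y = -6 + 1 = -5)
K(q) = (-5 + q)/(q² + 2*q) (K(q) = (q - 5)/(q + (q*q + q)) = (-5 + q)/(q + (q² + q)) = (-5 + q)/(q + (q + q²)) = (-5 + q)/(q² + 2*q))
K(-12) + 117*X = (-5 - 12)/((-12)*(2 - 12)) + 117*332 = -1/12*(-17)/(-10) + 38844 = -1/12*(-⅒)*(-17) + 38844 = -17/120 + 38844 = 4661263/120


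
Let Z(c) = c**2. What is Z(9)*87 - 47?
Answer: 7000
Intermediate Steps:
Z(9)*87 - 47 = 9**2*87 - 47 = 81*87 - 47 = 7047 - 47 = 7000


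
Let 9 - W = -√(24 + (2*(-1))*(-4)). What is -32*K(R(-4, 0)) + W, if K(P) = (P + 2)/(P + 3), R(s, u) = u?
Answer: -37/3 + 4*√2 ≈ -6.6765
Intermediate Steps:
K(P) = (2 + P)/(3 + P)
W = 9 + 4*√2 (W = 9 - (-1)*√(24 + (2*(-1))*(-4)) = 9 - (-1)*√(24 - 2*(-4)) = 9 - (-1)*√(24 + 8) = 9 - (-1)*√32 = 9 - (-1)*4*√2 = 9 - (-4)*√2 = 9 + 4*√2 ≈ 14.657)
-32*K(R(-4, 0)) + W = -32*(2 + 0)/(3 + 0) + (9 + 4*√2) = -32*2/3 + (9 + 4*√2) = -32*⅔ + (9 + 4*√2) = -64/3 + (9 + 4*√2) = -37/3 + 4*√2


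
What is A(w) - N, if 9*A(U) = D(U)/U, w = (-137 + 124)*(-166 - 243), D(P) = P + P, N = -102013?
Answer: 918119/9 ≈ 1.0201e+5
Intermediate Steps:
D(P) = 2*P
w = 5317 (w = -13*(-409) = 5317)
A(U) = 2/9 (A(U) = ((2*U)/U)/9 = (1/9)*2 = 2/9)
A(w) - N = 2/9 - 1*(-102013) = 2/9 + 102013 = 918119/9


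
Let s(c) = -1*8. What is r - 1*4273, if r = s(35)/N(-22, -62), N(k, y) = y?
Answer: -132459/31 ≈ -4272.9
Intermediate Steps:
s(c) = -8
r = 4/31 (r = -8/(-62) = -8*(-1/62) = 4/31 ≈ 0.12903)
r - 1*4273 = 4/31 - 1*4273 = 4/31 - 4273 = -132459/31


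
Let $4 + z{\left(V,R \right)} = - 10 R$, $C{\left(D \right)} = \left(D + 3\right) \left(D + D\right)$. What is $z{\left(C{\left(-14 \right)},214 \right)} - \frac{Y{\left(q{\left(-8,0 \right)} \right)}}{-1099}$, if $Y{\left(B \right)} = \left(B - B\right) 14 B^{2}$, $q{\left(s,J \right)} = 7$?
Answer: $-2144$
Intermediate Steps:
$C{\left(D \right)} = 2 D \left(3 + D\right)$ ($C{\left(D \right)} = \left(3 + D\right) 2 D = 2 D \left(3 + D\right)$)
$Y{\left(B \right)} = 0$ ($Y{\left(B \right)} = 0 \cdot 14 B^{2} = 0$)
$z{\left(V,R \right)} = -4 - 10 R$
$z{\left(C{\left(-14 \right)},214 \right)} - \frac{Y{\left(q{\left(-8,0 \right)} \right)}}{-1099} = \left(-4 - 2140\right) - \frac{0}{-1099} = \left(-4 - 2140\right) - 0 \left(- \frac{1}{1099}\right) = -2144 - 0 = -2144 + 0 = -2144$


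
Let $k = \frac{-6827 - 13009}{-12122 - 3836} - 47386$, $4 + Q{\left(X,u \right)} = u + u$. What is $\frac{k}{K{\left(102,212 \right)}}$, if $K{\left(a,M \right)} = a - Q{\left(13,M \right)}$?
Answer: $\frac{189041488}{1268661} \approx 149.01$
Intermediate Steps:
$Q{\left(X,u \right)} = -4 + 2 u$ ($Q{\left(X,u \right)} = -4 + \left(u + u\right) = -4 + 2 u$)
$K{\left(a,M \right)} = 4 + a - 2 M$ ($K{\left(a,M \right)} = a - \left(-4 + 2 M\right) = 4 + a - 2 M$)
$k = - \frac{378082976}{7979}$ ($k = - \frac{19836}{-15958} - 47386 = \left(-19836\right) \left(- \frac{1}{15958}\right) - 47386 = \frac{9918}{7979} - 47386 = - \frac{378082976}{7979} \approx -47385.0$)
$\frac{k}{K{\left(102,212 \right)}} = - \frac{378082976}{7979 \left(4 + 102 - 424\right)} = - \frac{378082976}{7979 \left(-318\right)} = \left(- \frac{378082976}{7979}\right) \left(- \frac{1}{318}\right) = \frac{189041488}{1268661}$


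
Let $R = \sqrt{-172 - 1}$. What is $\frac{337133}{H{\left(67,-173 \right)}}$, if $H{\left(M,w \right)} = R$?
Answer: $- \frac{337133 i \sqrt{173}}{173} \approx - 25632.0 i$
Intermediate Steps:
$R = i \sqrt{173}$ ($R = \sqrt{-173} = i \sqrt{173} \approx 13.153 i$)
$H{\left(M,w \right)} = i \sqrt{173}$
$\frac{337133}{H{\left(67,-173 \right)}} = \frac{337133}{i \sqrt{173}} = 337133 \left(- \frac{i \sqrt{173}}{173}\right) = - \frac{337133 i \sqrt{173}}{173}$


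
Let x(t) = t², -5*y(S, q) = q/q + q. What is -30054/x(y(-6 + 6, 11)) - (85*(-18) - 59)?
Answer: -87089/24 ≈ -3628.7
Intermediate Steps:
y(S, q) = -⅕ - q/5 (y(S, q) = -(q/q + q)/5 = -(1 + q)/5 = -⅕ - q/5)
-30054/x(y(-6 + 6, 11)) - (85*(-18) - 59) = -30054/(-⅕ - ⅕*11)² - (85*(-18) - 59) = -30054/(-⅕ - 11/5)² - (-1530 - 59) = -30054/((-12/5)²) - 1*(-1589) = -30054/144/25 + 1589 = -30054*25/144 + 1589 = -125225/24 + 1589 = -87089/24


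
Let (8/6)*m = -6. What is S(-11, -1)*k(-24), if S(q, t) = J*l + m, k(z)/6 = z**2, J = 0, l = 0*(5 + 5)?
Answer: -15552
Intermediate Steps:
m = -9/2 (m = (3/4)*(-6) = -9/2 ≈ -4.5000)
l = 0 (l = 0*10 = 0)
k(z) = 6*z**2
S(q, t) = -9/2 (S(q, t) = 0*0 - 9/2 = 0 - 9/2 = -9/2)
S(-11, -1)*k(-24) = -27*(-24)**2 = -27*576 = -9/2*3456 = -15552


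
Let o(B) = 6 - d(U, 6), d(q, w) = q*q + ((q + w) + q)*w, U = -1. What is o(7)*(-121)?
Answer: 2299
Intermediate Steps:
d(q, w) = q² + w*(w + 2*q) (d(q, w) = q² + (w + 2*q)*w = q² + w*(w + 2*q))
o(B) = -19 (o(B) = 6 - ((-1)² + 6² + 2*(-1)*6) = 6 - (1 + 36 - 12) = 6 - 1*25 = 6 - 25 = -19)
o(7)*(-121) = -19*(-121) = 2299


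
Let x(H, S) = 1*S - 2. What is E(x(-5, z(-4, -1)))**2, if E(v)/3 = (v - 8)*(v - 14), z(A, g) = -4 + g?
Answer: 893025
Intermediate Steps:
x(H, S) = -2 + S (x(H, S) = S - 2 = -2 + S)
E(v) = 3*(-14 + v)*(-8 + v) (E(v) = 3*((v - 8)*(v - 14)) = 3*((-8 + v)*(-14 + v)) = 3*((-14 + v)*(-8 + v)) = 3*(-14 + v)*(-8 + v))
E(x(-5, z(-4, -1)))**2 = (336 - 66*(-2 + (-4 - 1)) + 3*(-2 + (-4 - 1))**2)**2 = (336 - 66*(-2 - 5) + 3*(-2 - 5)**2)**2 = (336 - 66*(-7) + 3*(-7)**2)**2 = (336 + 462 + 3*49)**2 = (336 + 462 + 147)**2 = 945**2 = 893025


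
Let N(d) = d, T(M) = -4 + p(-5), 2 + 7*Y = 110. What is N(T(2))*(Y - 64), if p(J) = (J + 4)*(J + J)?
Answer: -2040/7 ≈ -291.43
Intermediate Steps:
p(J) = 2*J*(4 + J) (p(J) = (4 + J)*(2*J) = 2*J*(4 + J))
Y = 108/7 (Y = -2/7 + (⅐)*110 = -2/7 + 110/7 = 108/7 ≈ 15.429)
T(M) = 6 (T(M) = -4 + 2*(-5)*(4 - 5) = -4 + 2*(-5)*(-1) = -4 + 10 = 6)
N(T(2))*(Y - 64) = 6*(108/7 - 64) = 6*(-340/7) = -2040/7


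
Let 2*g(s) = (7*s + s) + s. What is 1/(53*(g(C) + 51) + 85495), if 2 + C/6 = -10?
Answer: 1/71026 ≈ 1.4079e-5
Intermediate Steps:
C = -72 (C = -12 + 6*(-10) = -12 - 60 = -72)
g(s) = 9*s/2 (g(s) = ((7*s + s) + s)/2 = (8*s + s)/2 = (9*s)/2 = 9*s/2)
1/(53*(g(C) + 51) + 85495) = 1/(53*((9/2)*(-72) + 51) + 85495) = 1/(53*(-324 + 51) + 85495) = 1/(53*(-273) + 85495) = 1/(-14469 + 85495) = 1/71026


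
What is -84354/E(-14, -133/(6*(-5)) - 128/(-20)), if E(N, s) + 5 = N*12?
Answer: 84354/173 ≈ 487.60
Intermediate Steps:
E(N, s) = -5 + 12*N (E(N, s) = -5 + N*12 = -5 + 12*N)
-84354/E(-14, -133/(6*(-5)) - 128/(-20)) = -84354/(-5 + 12*(-14)) = -84354/(-5 - 168) = -84354/(-173) = -84354*(-1/173) = 84354/173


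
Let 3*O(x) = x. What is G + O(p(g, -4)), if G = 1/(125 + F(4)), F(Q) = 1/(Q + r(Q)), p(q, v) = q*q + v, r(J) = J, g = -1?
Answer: -993/1001 ≈ -0.99201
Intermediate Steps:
p(q, v) = v + q² (p(q, v) = q² + v = v + q²)
F(Q) = 1/(2*Q) (F(Q) = 1/(Q + Q) = 1/(2*Q))
O(x) = x/3
G = 8/1001 (G = 1/(125 + (½)/4) = 1/(125 + (½)*(¼)) = 1/(125 + ⅛) = 1/(1001/8) = 8/1001 ≈ 0.0079920)
G + O(p(g, -4)) = 8/1001 + (-4 + (-1)²)/3 = 8/1001 + (-4 + 1)/3 = 8/1001 + (⅓)*(-3) = 8/1001 - 1 = -993/1001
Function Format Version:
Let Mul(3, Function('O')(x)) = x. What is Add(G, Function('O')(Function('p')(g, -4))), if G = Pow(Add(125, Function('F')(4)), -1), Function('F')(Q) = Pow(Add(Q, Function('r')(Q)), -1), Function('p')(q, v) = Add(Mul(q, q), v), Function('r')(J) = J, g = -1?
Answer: Rational(-993, 1001) ≈ -0.99201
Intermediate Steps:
Function('p')(q, v) = Add(v, Pow(q, 2)) (Function('p')(q, v) = Add(Pow(q, 2), v) = Add(v, Pow(q, 2)))
Function('F')(Q) = Mul(Rational(1, 2), Pow(Q, -1)) (Function('F')(Q) = Pow(Add(Q, Q), -1) = Pow(Mul(2, Q), -1) = Mul(Rational(1, 2), Pow(Q, -1)))
Function('O')(x) = Mul(Rational(1, 3), x)
G = Rational(8, 1001) (G = Pow(Add(125, Mul(Rational(1, 2), Pow(4, -1))), -1) = Pow(Add(125, Mul(Rational(1, 2), Rational(1, 4))), -1) = Pow(Add(125, Rational(1, 8)), -1) = Pow(Rational(1001, 8), -1) = Rational(8, 1001) ≈ 0.0079920)
Add(G, Function('O')(Function('p')(g, -4))) = Add(Rational(8, 1001), Mul(Rational(1, 3), Add(-4, Pow(-1, 2)))) = Add(Rational(8, 1001), Mul(Rational(1, 3), Add(-4, 1))) = Add(Rational(8, 1001), Mul(Rational(1, 3), -3)) = Add(Rational(8, 1001), -1) = Rational(-993, 1001)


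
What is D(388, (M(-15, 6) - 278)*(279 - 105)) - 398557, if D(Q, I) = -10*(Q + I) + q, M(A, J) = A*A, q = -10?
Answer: -310227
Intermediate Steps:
M(A, J) = A²
D(Q, I) = -10 - 10*I - 10*Q (D(Q, I) = -10*(Q + I) - 10 = -10*(I + Q) - 10 = (-10*I - 10*Q) - 10 = -10 - 10*I - 10*Q)
D(388, (M(-15, 6) - 278)*(279 - 105)) - 398557 = (-10 - 10*((-15)² - 278)*(279 - 105) - 10*388) - 398557 = (-10 - 10*(225 - 278)*174 - 3880) - 398557 = (-10 - (-530)*174 - 3880) - 398557 = (-10 - 10*(-9222) - 3880) - 398557 = (-10 + 92220 - 3880) - 398557 = 88330 - 398557 = -310227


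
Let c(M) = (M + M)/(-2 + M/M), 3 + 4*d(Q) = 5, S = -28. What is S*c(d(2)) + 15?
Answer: 43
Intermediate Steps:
d(Q) = 1/2 (d(Q) = -3/4 + (1/4)*5 = -3/4 + 5/4 = 1/2)
c(M) = -2*M (c(M) = (2*M)/(-2 + 1) = (2*M)/(-1) = (2*M)*(-1) = -2*M)
S*c(d(2)) + 15 = -(-56)/2 + 15 = -28*(-1) + 15 = 28 + 15 = 43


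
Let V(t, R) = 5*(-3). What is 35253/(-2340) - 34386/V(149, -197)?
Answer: 592107/260 ≈ 2277.3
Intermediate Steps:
V(t, R) = -15
35253/(-2340) - 34386/V(149, -197) = 35253/(-2340) - 34386/(-15) = 35253*(-1/2340) - 34386*(-1/15) = -3917/260 + 11462/5 = 592107/260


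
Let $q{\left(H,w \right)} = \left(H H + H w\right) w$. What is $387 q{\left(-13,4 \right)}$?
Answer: $181116$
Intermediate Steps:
$q{\left(H,w \right)} = w \left(H^{2} + H w\right)$ ($q{\left(H,w \right)} = \left(H^{2} + H w\right) w = w \left(H^{2} + H w\right)$)
$387 q{\left(-13,4 \right)} = 387 \left(\left(-13\right) 4 \left(-13 + 4\right)\right) = 387 \left(\left(-13\right) 4 \left(-9\right)\right) = 387 \cdot 468 = 181116$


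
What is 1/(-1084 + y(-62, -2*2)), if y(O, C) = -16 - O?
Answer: -1/1038 ≈ -0.00096339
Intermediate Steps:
1/(-1084 + y(-62, -2*2)) = 1/(-1084 + (-16 - 1*(-62))) = 1/(-1084 + (-16 + 62)) = 1/(-1084 + 46) = 1/(-1038) = -1/1038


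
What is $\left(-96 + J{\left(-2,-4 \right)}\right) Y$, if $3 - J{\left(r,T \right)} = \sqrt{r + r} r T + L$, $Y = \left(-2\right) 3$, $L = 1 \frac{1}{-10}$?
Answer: $\frac{2787}{5} + 96 i \approx 557.4 + 96.0 i$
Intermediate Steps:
$L = - \frac{1}{10}$ ($L = 1 \left(- \frac{1}{10}\right) = - \frac{1}{10} \approx -0.1$)
$Y = -6$
$J{\left(r,T \right)} = \frac{31}{10} - T \sqrt{2} r^{\frac{3}{2}}$ ($J{\left(r,T \right)} = 3 - \left(\sqrt{r + r} r T - \frac{1}{10}\right) = 3 - \left(\sqrt{2 r} r T - \frac{1}{10}\right) = 3 - \left(\sqrt{2} \sqrt{r} r T - \frac{1}{10}\right) = 3 - \left(\sqrt{2} r^{\frac{3}{2}} T - \frac{1}{10}\right) = 3 - \left(T \sqrt{2} r^{\frac{3}{2}} - \frac{1}{10}\right) = 3 - \left(- \frac{1}{10} + T \sqrt{2} r^{\frac{3}{2}}\right) = \frac{31}{10} - T \sqrt{2} r^{\frac{3}{2}}$)
$\left(-96 + J{\left(-2,-4 \right)}\right) Y = \left(-96 + \left(\frac{31}{10} - - 4 \sqrt{2} \left(-2\right)^{\frac{3}{2}}\right)\right) \left(-6\right) = \left(-96 + \left(\frac{31}{10} - - 4 \sqrt{2} \left(- 2 i \sqrt{2}\right)\right)\right) \left(-6\right) = \left(-96 + \left(\frac{31}{10} - 16 i\right)\right) \left(-6\right) = \left(- \frac{929}{10} - 16 i\right) \left(-6\right) = \frac{2787}{5} + 96 i$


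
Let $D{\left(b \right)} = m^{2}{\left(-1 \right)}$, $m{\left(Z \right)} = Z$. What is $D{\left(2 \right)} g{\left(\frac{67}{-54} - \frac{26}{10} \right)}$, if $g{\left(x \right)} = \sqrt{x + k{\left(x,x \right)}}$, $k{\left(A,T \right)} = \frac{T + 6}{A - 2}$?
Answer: $\frac{i \sqrt{84815428290}}{141930} \approx 2.0519 i$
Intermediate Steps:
$k{\left(A,T \right)} = \frac{6 + T}{-2 + A}$
$D{\left(b \right)} = 1$ ($D{\left(b \right)} = \left(-1\right)^{2} = 1$)
$g{\left(x \right)} = \sqrt{x + \frac{6 + x}{-2 + x}}$
$D{\left(2 \right)} g{\left(\frac{67}{-54} - \frac{26}{10} \right)} = 1 \sqrt{\frac{6 + \left(\frac{67}{-54} - \frac{26}{10}\right)^{2} - \left(\frac{67}{-54} - \frac{26}{10}\right)}{-2 + \left(\frac{67}{-54} - \frac{26}{10}\right)}} = 1 \sqrt{\frac{6 + \left(67 \left(- \frac{1}{54}\right) - \frac{13}{5}\right)^{2} - \left(67 \left(- \frac{1}{54}\right) - \frac{13}{5}\right)}{-2 + \left(67 \left(- \frac{1}{54}\right) - \frac{13}{5}\right)}} = 1 \sqrt{\frac{6 + \left(- \frac{67}{54} - \frac{13}{5}\right)^{2} - \left(- \frac{67}{54} - \frac{13}{5}\right)}{-2 - \frac{1037}{270}}} = 1 \sqrt{\frac{6 + \left(- \frac{1037}{270}\right)^{2} - - \frac{1037}{270}}{-2 - \frac{1037}{270}}} = 1 \sqrt{\frac{6 + \frac{1075369}{72900} + \frac{1037}{270}}{- \frac{1577}{270}}} = 1 \sqrt{\left(- \frac{270}{1577}\right) \frac{1792759}{72900}} = 1 \sqrt{- \frac{1792759}{425790}} = 1 \frac{i \sqrt{84815428290}}{141930} = \frac{i \sqrt{84815428290}}{141930}$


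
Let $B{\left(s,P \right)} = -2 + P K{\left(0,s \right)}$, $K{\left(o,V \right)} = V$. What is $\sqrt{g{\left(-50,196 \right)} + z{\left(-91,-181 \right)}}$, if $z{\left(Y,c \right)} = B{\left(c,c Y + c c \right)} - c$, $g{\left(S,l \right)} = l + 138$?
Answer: $i \sqrt{8910479} \approx 2985.0 i$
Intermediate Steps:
$g{\left(S,l \right)} = 138 + l$
$B{\left(s,P \right)} = -2 + P s$
$z{\left(Y,c \right)} = -2 - c + c \left(c^{2} + Y c\right)$ ($z{\left(Y,c \right)} = \left(-2 + \left(c Y + c c\right) c\right) - c = \left(-2 + \left(Y c + c^{2}\right) c\right) - c = \left(-2 + \left(c^{2} + Y c\right) c\right) - c = \left(-2 + c \left(c^{2} + Y c\right)\right) - c = -2 - c + c \left(c^{2} + Y c\right)$)
$\sqrt{g{\left(-50,196 \right)} + z{\left(-91,-181 \right)}} = \sqrt{\left(138 + 196\right) - \left(-179 - \left(-181\right)^{2} \left(-91 - 181\right)\right)} = \sqrt{334 + \left(-2 + 181 + 32761 \left(-272\right)\right)} = \sqrt{334 - 8910813} = \sqrt{-8910479} = i \sqrt{8910479}$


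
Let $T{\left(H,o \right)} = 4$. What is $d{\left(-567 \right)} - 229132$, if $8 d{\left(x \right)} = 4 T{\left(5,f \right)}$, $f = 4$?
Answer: $-229130$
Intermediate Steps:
$d{\left(x \right)} = 2$ ($d{\left(x \right)} = \frac{4 \cdot 4}{8} = \frac{1}{8} \cdot 16 = 2$)
$d{\left(-567 \right)} - 229132 = 2 - 229132 = -229130$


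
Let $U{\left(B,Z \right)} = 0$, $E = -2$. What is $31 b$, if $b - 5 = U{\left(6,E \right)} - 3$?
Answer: $62$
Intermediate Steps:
$b = 2$ ($b = 5 + \left(0 - 3\right) = 5 - 3 = 2$)
$31 b = 31 \cdot 2 = 62$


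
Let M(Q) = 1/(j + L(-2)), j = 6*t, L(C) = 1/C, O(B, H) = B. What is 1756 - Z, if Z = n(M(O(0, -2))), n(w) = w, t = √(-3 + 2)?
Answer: 254622/145 + 24*I/145 ≈ 1756.0 + 0.16552*I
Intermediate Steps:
t = I (t = √(-1) = I ≈ 1.0*I)
j = 6*I ≈ 6.0*I
M(Q) = 4*(-½ - 6*I)/145 (M(Q) = 1/(6*I + 1/(-2)) = 1/(6*I - ½) = 1/(-½ + 6*I) = 4*(-½ - 6*I)/145)
Z = -2/145 - 24*I/145 ≈ -0.013793 - 0.16552*I
1756 - Z = 1756 - (-2/145 - 24*I/145) = 1756 + (2/145 + 24*I/145) = 254622/145 + 24*I/145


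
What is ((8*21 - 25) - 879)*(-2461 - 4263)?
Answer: 4948864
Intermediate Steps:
((8*21 - 25) - 879)*(-2461 - 4263) = ((168 - 25) - 879)*(-6724) = (143 - 879)*(-6724) = -736*(-6724) = 4948864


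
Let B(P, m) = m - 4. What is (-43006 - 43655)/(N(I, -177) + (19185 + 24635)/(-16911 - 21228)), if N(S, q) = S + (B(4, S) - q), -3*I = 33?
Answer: -3305163879/5715169 ≈ -578.31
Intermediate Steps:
B(P, m) = -4 + m
I = -11 (I = -⅓*33 = -11)
N(S, q) = -4 - q + 2*S (N(S, q) = S + ((-4 + S) - q) = S + (-4 + S - q) = -4 - q + 2*S)
(-43006 - 43655)/(N(I, -177) + (19185 + 24635)/(-16911 - 21228)) = (-43006 - 43655)/((-4 - 1*(-177) + 2*(-11)) + (19185 + 24635)/(-16911 - 21228)) = -86661/((-4 + 177 - 22) + 43820/(-38139)) = -86661/(151 + 43820*(-1/38139)) = -86661/(151 - 43820/38139) = -86661/5715169/38139 = -86661*38139/5715169 = -3305163879/5715169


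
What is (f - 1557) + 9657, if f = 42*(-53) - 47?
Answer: 5827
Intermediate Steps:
f = -2273 (f = -2226 - 47 = -2273)
(f - 1557) + 9657 = (-2273 - 1557) + 9657 = -3830 + 9657 = 5827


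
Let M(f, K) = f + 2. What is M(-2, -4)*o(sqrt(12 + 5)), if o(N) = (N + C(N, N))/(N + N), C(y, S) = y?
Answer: 0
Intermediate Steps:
M(f, K) = 2 + f
o(N) = 1 (o(N) = (N + N)/(N + N) = (2*N)/((2*N)) = (2*N)*(1/(2*N)) = 1)
M(-2, -4)*o(sqrt(12 + 5)) = (2 - 2)*1 = 0*1 = 0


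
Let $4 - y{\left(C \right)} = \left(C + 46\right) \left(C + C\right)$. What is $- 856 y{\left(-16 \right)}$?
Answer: $-825184$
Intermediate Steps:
$y{\left(C \right)} = 4 - 2 C \left(46 + C\right)$ ($y{\left(C \right)} = 4 - \left(C + 46\right) \left(C + C\right) = 4 - \left(46 + C\right) 2 C = 4 - 2 C \left(46 + C\right)$)
$- 856 y{\left(-16 \right)} = - 856 \left(4 - -1472 - 2 \left(-16\right)^{2}\right) = - 856 \left(4 + 1472 - 512\right) = \left(-856\right) 964 = -825184$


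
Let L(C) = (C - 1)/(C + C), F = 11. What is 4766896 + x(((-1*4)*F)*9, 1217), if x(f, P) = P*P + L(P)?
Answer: 7603798353/1217 ≈ 6.2480e+6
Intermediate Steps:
L(C) = (-1 + C)/(2*C) (L(C) = (-1 + C)/((2*C)) = (-1 + C)*(1/(2*C)) = (-1 + C)/(2*C))
x(f, P) = P² + (-1 + P)/(2*P) (x(f, P) = P*P + (-1 + P)/(2*P) = P² + (-1 + P)/(2*P))
4766896 + x(((-1*4)*F)*9, 1217) = 4766896 + (½)*(-1 + 1217 + 2*1217³)/1217 = 4766896 + (½)*(1/1217)*(-1 + 1217 + 2*1802485313) = 4766896 + (½)*(1/1217)*(-1 + 1217 + 3604970626) = 4766896 + (½)*(1/1217)*3604971842 = 4766896 + 1802485921/1217 = 7603798353/1217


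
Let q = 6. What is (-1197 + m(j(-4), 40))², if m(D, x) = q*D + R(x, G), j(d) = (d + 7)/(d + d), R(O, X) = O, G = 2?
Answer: 21501769/16 ≈ 1.3439e+6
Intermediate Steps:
j(d) = (7 + d)/(2*d) (j(d) = (7 + d)/((2*d)) = (7 + d)*(1/(2*d)) = (7 + d)/(2*d))
m(D, x) = x + 6*D (m(D, x) = 6*D + x = x + 6*D)
(-1197 + m(j(-4), 40))² = (-1197 + (40 + 6*((½)*(7 - 4)/(-4))))² = (-1197 + (40 + 6*((½)*(-¼)*3)))² = (-1197 + (40 + 6*(-3/8)))² = (-1197 + (40 - 9/4))² = (-1197 + 151/4)² = (-4637/4)² = 21501769/16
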